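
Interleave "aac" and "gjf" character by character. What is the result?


Interleaving "aac" and "gjf":
  Position 0: 'a' from first, 'g' from second => "ag"
  Position 1: 'a' from first, 'j' from second => "aj"
  Position 2: 'c' from first, 'f' from second => "cf"
Result: agajcf

agajcf


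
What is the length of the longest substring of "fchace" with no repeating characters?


Input: "fchace"
Sliding window (track last position of each char):
  Position 0 ('f'): window [0,0] length 1 -- new best
  Position 1 ('c'): window [0,1] length 2 -- new best
  Position 2 ('h'): window [0,2] length 3 -- new best
  Position 3 ('a'): window [0,3] length 4 -- new best
  Position 4 ('c'): repeat (last at 1), move window start to 2
  Position 4 ('c'): window [2,4] length 3
  Position 5 ('e'): window [2,5] length 4
Longest substring with no repeats: "fcha" with length 4

4


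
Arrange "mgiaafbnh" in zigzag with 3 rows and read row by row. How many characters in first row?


Zigzag "mgiaafbnh" into 3 rows:
Placing characters:
  'm' => row 0
  'g' => row 1
  'i' => row 2
  'a' => row 1
  'a' => row 0
  'f' => row 1
  'b' => row 2
  'n' => row 1
  'h' => row 0
Rows:
  Row 0: "mah"
  Row 1: "gafn"
  Row 2: "ib"
First row length: 3

3


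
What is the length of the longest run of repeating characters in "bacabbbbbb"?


Input: "bacabbbbbb"
Scanning for longest run:
  Position 1 ('a'): new char, reset run to 1
  Position 2 ('c'): new char, reset run to 1
  Position 3 ('a'): new char, reset run to 1
  Position 4 ('b'): new char, reset run to 1
  Position 5 ('b'): continues run of 'b', length=2
  Position 6 ('b'): continues run of 'b', length=3
  Position 7 ('b'): continues run of 'b', length=4
  Position 8 ('b'): continues run of 'b', length=5
  Position 9 ('b'): continues run of 'b', length=6
Longest run: 'b' with length 6

6


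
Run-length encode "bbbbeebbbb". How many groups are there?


Input: bbbbeebbbb
Scanning for consecutive runs:
  Group 1: 'b' x 4 (positions 0-3)
  Group 2: 'e' x 2 (positions 4-5)
  Group 3: 'b' x 4 (positions 6-9)
Total groups: 3

3


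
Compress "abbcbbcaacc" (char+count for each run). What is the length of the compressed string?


Input: abbcbbcaacc
Runs:
  'a' x 1 => "a1"
  'b' x 2 => "b2"
  'c' x 1 => "c1"
  'b' x 2 => "b2"
  'c' x 1 => "c1"
  'a' x 2 => "a2"
  'c' x 2 => "c2"
Compressed: "a1b2c1b2c1a2c2"
Compressed length: 14

14


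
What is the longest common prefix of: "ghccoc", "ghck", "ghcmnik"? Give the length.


Words: ghccoc, ghck, ghcmnik
  Position 0: all 'g' => match
  Position 1: all 'h' => match
  Position 2: all 'c' => match
  Position 3: ('c', 'k', 'm') => mismatch, stop
LCP = "ghc" (length 3)

3


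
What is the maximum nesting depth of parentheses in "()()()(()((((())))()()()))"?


Input: "()()()(()((((())))()()()))"
Tracking depth:
  Position 0 '(': depth becomes 1
  Position 1 ')': depth becomes 0
  Position 2 '(': depth becomes 1
  Position 3 ')': depth becomes 0
  Position 4 '(': depth becomes 1
  Position 5 ')': depth becomes 0
  Position 6 '(': depth becomes 1
  Position 7 '(': depth becomes 2
  Position 8 ')': depth becomes 1
  Position 9 '(': depth becomes 2
  Position 10 '(': depth becomes 3
  Position 11 '(': depth becomes 4
  Position 12 '(': depth becomes 5
  Position 13 '(': depth becomes 6
  Position 14 ')': depth becomes 5
  Position 15 ')': depth becomes 4
  Position 16 ')': depth becomes 3
  Position 17 ')': depth becomes 2
  Position 18 '(': depth becomes 3
  Position 19 ')': depth becomes 2
  Position 20 '(': depth becomes 3
  Position 21 ')': depth becomes 2
  Position 22 '(': depth becomes 3
  Position 23 ')': depth becomes 2
  Position 24 ')': depth becomes 1
  Position 25 ')': depth becomes 0
Maximum depth reached: 6

6


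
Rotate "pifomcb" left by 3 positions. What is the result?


Input: "pifomcb", rotate left by 3
First 3 characters: "pif"
Remaining characters: "omcb"
Concatenate remaining + first: "omcb" + "pif" = "omcbpif"

omcbpif


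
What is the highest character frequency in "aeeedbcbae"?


Input: aeeedbcbae
Character counts:
  'a': 2
  'b': 2
  'c': 1
  'd': 1
  'e': 4
Maximum frequency: 4

4


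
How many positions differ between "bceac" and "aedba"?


Comparing "bceac" and "aedba" position by position:
  Position 0: 'b' vs 'a' => DIFFER
  Position 1: 'c' vs 'e' => DIFFER
  Position 2: 'e' vs 'd' => DIFFER
  Position 3: 'a' vs 'b' => DIFFER
  Position 4: 'c' vs 'a' => DIFFER
Positions that differ: 5

5


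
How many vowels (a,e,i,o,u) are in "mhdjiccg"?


Input: mhdjiccg
Checking each character:
  'm' at position 0: consonant
  'h' at position 1: consonant
  'd' at position 2: consonant
  'j' at position 3: consonant
  'i' at position 4: vowel (running total: 1)
  'c' at position 5: consonant
  'c' at position 6: consonant
  'g' at position 7: consonant
Total vowels: 1

1


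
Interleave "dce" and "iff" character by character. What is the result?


Interleaving "dce" and "iff":
  Position 0: 'd' from first, 'i' from second => "di"
  Position 1: 'c' from first, 'f' from second => "cf"
  Position 2: 'e' from first, 'f' from second => "ef"
Result: dicfef

dicfef


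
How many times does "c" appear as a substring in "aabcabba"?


Searching for "c" in "aabcabba"
Scanning each position:
  Position 0: "a" => no
  Position 1: "a" => no
  Position 2: "b" => no
  Position 3: "c" => MATCH
  Position 4: "a" => no
  Position 5: "b" => no
  Position 6: "b" => no
  Position 7: "a" => no
Total occurrences: 1

1


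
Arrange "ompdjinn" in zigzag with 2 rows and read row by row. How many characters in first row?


Zigzag "ompdjinn" into 2 rows:
Placing characters:
  'o' => row 0
  'm' => row 1
  'p' => row 0
  'd' => row 1
  'j' => row 0
  'i' => row 1
  'n' => row 0
  'n' => row 1
Rows:
  Row 0: "opjn"
  Row 1: "mdin"
First row length: 4

4


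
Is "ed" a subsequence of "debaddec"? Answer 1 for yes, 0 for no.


Check if "ed" is a subsequence of "debaddec"
Greedy scan:
  Position 0 ('d'): no match needed
  Position 1 ('e'): matches sub[0] = 'e'
  Position 2 ('b'): no match needed
  Position 3 ('a'): no match needed
  Position 4 ('d'): matches sub[1] = 'd'
  Position 5 ('d'): no match needed
  Position 6 ('e'): no match needed
  Position 7 ('c'): no match needed
All 2 characters matched => is a subsequence

1


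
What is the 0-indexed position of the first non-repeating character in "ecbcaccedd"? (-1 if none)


Input: ecbcaccedd
Character frequencies:
  'a': 1
  'b': 1
  'c': 4
  'd': 2
  'e': 2
Scanning left to right for freq == 1:
  Position 0 ('e'): freq=2, skip
  Position 1 ('c'): freq=4, skip
  Position 2 ('b'): unique! => answer = 2

2


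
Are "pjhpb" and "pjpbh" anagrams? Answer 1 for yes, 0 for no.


Strings: "pjhpb", "pjpbh"
Sorted first:  bhjpp
Sorted second: bhjpp
Sorted forms match => anagrams

1


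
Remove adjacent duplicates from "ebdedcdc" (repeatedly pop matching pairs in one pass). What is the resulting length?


Input: ebdedcdc
Stack-based adjacent duplicate removal:
  Read 'e': push. Stack: e
  Read 'b': push. Stack: eb
  Read 'd': push. Stack: ebd
  Read 'e': push. Stack: ebde
  Read 'd': push. Stack: ebded
  Read 'c': push. Stack: ebdedc
  Read 'd': push. Stack: ebdedcd
  Read 'c': push. Stack: ebdedcdc
Final stack: "ebdedcdc" (length 8)

8


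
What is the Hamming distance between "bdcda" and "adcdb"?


Comparing "bdcda" and "adcdb" position by position:
  Position 0: 'b' vs 'a' => differ
  Position 1: 'd' vs 'd' => same
  Position 2: 'c' vs 'c' => same
  Position 3: 'd' vs 'd' => same
  Position 4: 'a' vs 'b' => differ
Total differences (Hamming distance): 2

2


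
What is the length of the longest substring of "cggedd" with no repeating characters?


Input: "cggedd"
Sliding window (track last position of each char):
  Position 0 ('c'): window [0,0] length 1 -- new best
  Position 1 ('g'): window [0,1] length 2 -- new best
  Position 2 ('g'): repeat (last at 1), move window start to 2
  Position 2 ('g'): window [2,2] length 1
  Position 3 ('e'): window [2,3] length 2
  Position 4 ('d'): window [2,4] length 3 -- new best
  Position 5 ('d'): repeat (last at 4), move window start to 5
  Position 5 ('d'): window [5,5] length 1
Longest substring with no repeats: "ged" with length 3

3


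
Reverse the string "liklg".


Input: liklg
Reading characters right to left:
  Position 4: 'g'
  Position 3: 'l'
  Position 2: 'k'
  Position 1: 'i'
  Position 0: 'l'
Reversed: glkil

glkil


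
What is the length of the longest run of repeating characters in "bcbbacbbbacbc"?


Input: "bcbbacbbbacbc"
Scanning for longest run:
  Position 1 ('c'): new char, reset run to 1
  Position 2 ('b'): new char, reset run to 1
  Position 3 ('b'): continues run of 'b', length=2
  Position 4 ('a'): new char, reset run to 1
  Position 5 ('c'): new char, reset run to 1
  Position 6 ('b'): new char, reset run to 1
  Position 7 ('b'): continues run of 'b', length=2
  Position 8 ('b'): continues run of 'b', length=3
  Position 9 ('a'): new char, reset run to 1
  Position 10 ('c'): new char, reset run to 1
  Position 11 ('b'): new char, reset run to 1
  Position 12 ('c'): new char, reset run to 1
Longest run: 'b' with length 3

3


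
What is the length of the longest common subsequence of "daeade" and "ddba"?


LCS of "daeade" and "ddba"
DP table:
           d    d    b    a
      0    0    0    0    0
  d   0    1    1    1    1
  a   0    1    1    1    2
  e   0    1    1    1    2
  a   0    1    1    1    2
  d   0    1    2    2    2
  e   0    1    2    2    2
LCS length = dp[6][4] = 2

2


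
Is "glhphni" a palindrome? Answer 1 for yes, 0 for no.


Input: glhphni
Reversed: inhphlg
  Compare pos 0 ('g') with pos 6 ('i'): MISMATCH
  Compare pos 1 ('l') with pos 5 ('n'): MISMATCH
  Compare pos 2 ('h') with pos 4 ('h'): match
Result: not a palindrome

0


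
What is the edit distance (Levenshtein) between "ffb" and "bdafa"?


Computing edit distance: "ffb" -> "bdafa"
DP table:
           b    d    a    f    a
      0    1    2    3    4    5
  f   1    1    2    3    3    4
  f   2    2    2    3    3    4
  b   3    2    3    3    4    4
Edit distance = dp[3][5] = 4

4


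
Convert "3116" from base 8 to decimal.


Input: "3116" in base 8
Positional expansion:
  Digit '3' (value 3) x 8^3 = 1536
  Digit '1' (value 1) x 8^2 = 64
  Digit '1' (value 1) x 8^1 = 8
  Digit '6' (value 6) x 8^0 = 6
Sum = 1614

1614


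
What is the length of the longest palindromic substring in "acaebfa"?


Input: "acaebfa"
Checking substrings for palindromes:
  [0:3] "aca" (len 3) => palindrome
Longest palindromic substring: "aca" with length 3

3


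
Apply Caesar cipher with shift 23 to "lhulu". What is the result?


Caesar cipher: shift "lhulu" by 23
  'l' (pos 11) + 23 = pos 8 = 'i'
  'h' (pos 7) + 23 = pos 4 = 'e'
  'u' (pos 20) + 23 = pos 17 = 'r'
  'l' (pos 11) + 23 = pos 8 = 'i'
  'u' (pos 20) + 23 = pos 17 = 'r'
Result: ierir

ierir


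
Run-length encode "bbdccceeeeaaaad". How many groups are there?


Input: bbdccceeeeaaaad
Scanning for consecutive runs:
  Group 1: 'b' x 2 (positions 0-1)
  Group 2: 'd' x 1 (positions 2-2)
  Group 3: 'c' x 3 (positions 3-5)
  Group 4: 'e' x 4 (positions 6-9)
  Group 5: 'a' x 4 (positions 10-13)
  Group 6: 'd' x 1 (positions 14-14)
Total groups: 6

6


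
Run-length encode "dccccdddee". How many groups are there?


Input: dccccdddee
Scanning for consecutive runs:
  Group 1: 'd' x 1 (positions 0-0)
  Group 2: 'c' x 4 (positions 1-4)
  Group 3: 'd' x 3 (positions 5-7)
  Group 4: 'e' x 2 (positions 8-9)
Total groups: 4

4


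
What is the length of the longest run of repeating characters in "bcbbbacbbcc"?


Input: "bcbbbacbbcc"
Scanning for longest run:
  Position 1 ('c'): new char, reset run to 1
  Position 2 ('b'): new char, reset run to 1
  Position 3 ('b'): continues run of 'b', length=2
  Position 4 ('b'): continues run of 'b', length=3
  Position 5 ('a'): new char, reset run to 1
  Position 6 ('c'): new char, reset run to 1
  Position 7 ('b'): new char, reset run to 1
  Position 8 ('b'): continues run of 'b', length=2
  Position 9 ('c'): new char, reset run to 1
  Position 10 ('c'): continues run of 'c', length=2
Longest run: 'b' with length 3

3


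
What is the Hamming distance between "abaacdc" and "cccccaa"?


Comparing "abaacdc" and "cccccaa" position by position:
  Position 0: 'a' vs 'c' => differ
  Position 1: 'b' vs 'c' => differ
  Position 2: 'a' vs 'c' => differ
  Position 3: 'a' vs 'c' => differ
  Position 4: 'c' vs 'c' => same
  Position 5: 'd' vs 'a' => differ
  Position 6: 'c' vs 'a' => differ
Total differences (Hamming distance): 6

6


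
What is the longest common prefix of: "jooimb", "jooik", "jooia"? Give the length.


Words: jooimb, jooik, jooia
  Position 0: all 'j' => match
  Position 1: all 'o' => match
  Position 2: all 'o' => match
  Position 3: all 'i' => match
  Position 4: ('m', 'k', 'a') => mismatch, stop
LCP = "jooi" (length 4)

4


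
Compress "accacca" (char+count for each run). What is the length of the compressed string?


Input: accacca
Runs:
  'a' x 1 => "a1"
  'c' x 2 => "c2"
  'a' x 1 => "a1"
  'c' x 2 => "c2"
  'a' x 1 => "a1"
Compressed: "a1c2a1c2a1"
Compressed length: 10

10


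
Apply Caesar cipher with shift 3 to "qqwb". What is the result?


Caesar cipher: shift "qqwb" by 3
  'q' (pos 16) + 3 = pos 19 = 't'
  'q' (pos 16) + 3 = pos 19 = 't'
  'w' (pos 22) + 3 = pos 25 = 'z'
  'b' (pos 1) + 3 = pos 4 = 'e'
Result: ttze

ttze


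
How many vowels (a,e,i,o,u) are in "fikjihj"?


Input: fikjihj
Checking each character:
  'f' at position 0: consonant
  'i' at position 1: vowel (running total: 1)
  'k' at position 2: consonant
  'j' at position 3: consonant
  'i' at position 4: vowel (running total: 2)
  'h' at position 5: consonant
  'j' at position 6: consonant
Total vowels: 2

2


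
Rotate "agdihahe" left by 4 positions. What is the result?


Input: "agdihahe", rotate left by 4
First 4 characters: "agdi"
Remaining characters: "hahe"
Concatenate remaining + first: "hahe" + "agdi" = "haheagdi"

haheagdi


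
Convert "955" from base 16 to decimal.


Input: "955" in base 16
Positional expansion:
  Digit '9' (value 9) x 16^2 = 2304
  Digit '5' (value 5) x 16^1 = 80
  Digit '5' (value 5) x 16^0 = 5
Sum = 2389

2389


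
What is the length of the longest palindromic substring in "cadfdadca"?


Input: "cadfdadca"
Checking substrings for palindromes:
  [1:6] "adfda" (len 5) => palindrome
  [2:5] "dfd" (len 3) => palindrome
  [4:7] "dad" (len 3) => palindrome
Longest palindromic substring: "adfda" with length 5

5


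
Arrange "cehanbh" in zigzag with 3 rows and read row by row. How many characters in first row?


Zigzag "cehanbh" into 3 rows:
Placing characters:
  'c' => row 0
  'e' => row 1
  'h' => row 2
  'a' => row 1
  'n' => row 0
  'b' => row 1
  'h' => row 2
Rows:
  Row 0: "cn"
  Row 1: "eab"
  Row 2: "hh"
First row length: 2

2


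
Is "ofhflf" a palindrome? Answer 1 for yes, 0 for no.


Input: ofhflf
Reversed: flfhfo
  Compare pos 0 ('o') with pos 5 ('f'): MISMATCH
  Compare pos 1 ('f') with pos 4 ('l'): MISMATCH
  Compare pos 2 ('h') with pos 3 ('f'): MISMATCH
Result: not a palindrome

0


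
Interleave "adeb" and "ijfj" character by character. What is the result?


Interleaving "adeb" and "ijfj":
  Position 0: 'a' from first, 'i' from second => "ai"
  Position 1: 'd' from first, 'j' from second => "dj"
  Position 2: 'e' from first, 'f' from second => "ef"
  Position 3: 'b' from first, 'j' from second => "bj"
Result: aidjefbj

aidjefbj


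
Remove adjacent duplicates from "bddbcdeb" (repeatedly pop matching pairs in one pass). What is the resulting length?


Input: bddbcdeb
Stack-based adjacent duplicate removal:
  Read 'b': push. Stack: b
  Read 'd': push. Stack: bd
  Read 'd': matches stack top 'd' => pop. Stack: b
  Read 'b': matches stack top 'b' => pop. Stack: (empty)
  Read 'c': push. Stack: c
  Read 'd': push. Stack: cd
  Read 'e': push. Stack: cde
  Read 'b': push. Stack: cdeb
Final stack: "cdeb" (length 4)

4


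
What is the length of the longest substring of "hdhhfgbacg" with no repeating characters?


Input: "hdhhfgbacg"
Sliding window (track last position of each char):
  Position 0 ('h'): window [0,0] length 1 -- new best
  Position 1 ('d'): window [0,1] length 2 -- new best
  Position 2 ('h'): repeat (last at 0), move window start to 1
  Position 2 ('h'): window [1,2] length 2
  Position 3 ('h'): repeat (last at 2), move window start to 3
  Position 3 ('h'): window [3,3] length 1
  Position 4 ('f'): window [3,4] length 2
  Position 5 ('g'): window [3,5] length 3 -- new best
  Position 6 ('b'): window [3,6] length 4 -- new best
  Position 7 ('a'): window [3,7] length 5 -- new best
  Position 8 ('c'): window [3,8] length 6 -- new best
  Position 9 ('g'): repeat (last at 5), move window start to 6
  Position 9 ('g'): window [6,9] length 4
Longest substring with no repeats: "hfgbac" with length 6

6


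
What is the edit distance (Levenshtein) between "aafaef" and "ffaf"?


Computing edit distance: "aafaef" -> "ffaf"
DP table:
           f    f    a    f
      0    1    2    3    4
  a   1    1    2    2    3
  a   2    2    2    2    3
  f   3    2    2    3    2
  a   4    3    3    2    3
  e   5    4    4    3    3
  f   6    5    4    4    3
Edit distance = dp[6][4] = 3

3


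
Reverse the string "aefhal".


Input: aefhal
Reading characters right to left:
  Position 5: 'l'
  Position 4: 'a'
  Position 3: 'h'
  Position 2: 'f'
  Position 1: 'e'
  Position 0: 'a'
Reversed: lahfea

lahfea


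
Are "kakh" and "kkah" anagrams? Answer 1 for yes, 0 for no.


Strings: "kakh", "kkah"
Sorted first:  ahkk
Sorted second: ahkk
Sorted forms match => anagrams

1


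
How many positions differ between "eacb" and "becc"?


Comparing "eacb" and "becc" position by position:
  Position 0: 'e' vs 'b' => DIFFER
  Position 1: 'a' vs 'e' => DIFFER
  Position 2: 'c' vs 'c' => same
  Position 3: 'b' vs 'c' => DIFFER
Positions that differ: 3

3


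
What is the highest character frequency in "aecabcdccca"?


Input: aecabcdccca
Character counts:
  'a': 3
  'b': 1
  'c': 5
  'd': 1
  'e': 1
Maximum frequency: 5

5


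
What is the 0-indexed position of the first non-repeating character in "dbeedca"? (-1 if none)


Input: dbeedca
Character frequencies:
  'a': 1
  'b': 1
  'c': 1
  'd': 2
  'e': 2
Scanning left to right for freq == 1:
  Position 0 ('d'): freq=2, skip
  Position 1 ('b'): unique! => answer = 1

1


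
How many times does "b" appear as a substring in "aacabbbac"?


Searching for "b" in "aacabbbac"
Scanning each position:
  Position 0: "a" => no
  Position 1: "a" => no
  Position 2: "c" => no
  Position 3: "a" => no
  Position 4: "b" => MATCH
  Position 5: "b" => MATCH
  Position 6: "b" => MATCH
  Position 7: "a" => no
  Position 8: "c" => no
Total occurrences: 3

3


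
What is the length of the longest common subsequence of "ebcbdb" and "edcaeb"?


LCS of "ebcbdb" and "edcaeb"
DP table:
           e    d    c    a    e    b
      0    0    0    0    0    0    0
  e   0    1    1    1    1    1    1
  b   0    1    1    1    1    1    2
  c   0    1    1    2    2    2    2
  b   0    1    1    2    2    2    3
  d   0    1    2    2    2    2    3
  b   0    1    2    2    2    2    3
LCS length = dp[6][6] = 3

3


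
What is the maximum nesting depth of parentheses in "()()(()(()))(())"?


Input: "()()(()(()))(())"
Tracking depth:
  Position 0 '(': depth becomes 1
  Position 1 ')': depth becomes 0
  Position 2 '(': depth becomes 1
  Position 3 ')': depth becomes 0
  Position 4 '(': depth becomes 1
  Position 5 '(': depth becomes 2
  Position 6 ')': depth becomes 1
  Position 7 '(': depth becomes 2
  Position 8 '(': depth becomes 3
  Position 9 ')': depth becomes 2
  Position 10 ')': depth becomes 1
  Position 11 ')': depth becomes 0
  Position 12 '(': depth becomes 1
  Position 13 '(': depth becomes 2
  Position 14 ')': depth becomes 1
  Position 15 ')': depth becomes 0
Maximum depth reached: 3

3


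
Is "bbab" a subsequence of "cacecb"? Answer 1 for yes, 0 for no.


Check if "bbab" is a subsequence of "cacecb"
Greedy scan:
  Position 0 ('c'): no match needed
  Position 1 ('a'): no match needed
  Position 2 ('c'): no match needed
  Position 3 ('e'): no match needed
  Position 4 ('c'): no match needed
  Position 5 ('b'): matches sub[0] = 'b'
Only matched 1/4 characters => not a subsequence

0


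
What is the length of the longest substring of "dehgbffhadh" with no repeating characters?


Input: "dehgbffhadh"
Sliding window (track last position of each char):
  Position 0 ('d'): window [0,0] length 1 -- new best
  Position 1 ('e'): window [0,1] length 2 -- new best
  Position 2 ('h'): window [0,2] length 3 -- new best
  Position 3 ('g'): window [0,3] length 4 -- new best
  Position 4 ('b'): window [0,4] length 5 -- new best
  Position 5 ('f'): window [0,5] length 6 -- new best
  Position 6 ('f'): repeat (last at 5), move window start to 6
  Position 6 ('f'): window [6,6] length 1
  Position 7 ('h'): window [6,7] length 2
  Position 8 ('a'): window [6,8] length 3
  Position 9 ('d'): window [6,9] length 4
  Position 10 ('h'): repeat (last at 7), move window start to 8
  Position 10 ('h'): window [8,10] length 3
Longest substring with no repeats: "dehgbf" with length 6

6


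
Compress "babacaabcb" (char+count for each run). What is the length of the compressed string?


Input: babacaabcb
Runs:
  'b' x 1 => "b1"
  'a' x 1 => "a1"
  'b' x 1 => "b1"
  'a' x 1 => "a1"
  'c' x 1 => "c1"
  'a' x 2 => "a2"
  'b' x 1 => "b1"
  'c' x 1 => "c1"
  'b' x 1 => "b1"
Compressed: "b1a1b1a1c1a2b1c1b1"
Compressed length: 18

18


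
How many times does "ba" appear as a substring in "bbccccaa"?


Searching for "ba" in "bbccccaa"
Scanning each position:
  Position 0: "bb" => no
  Position 1: "bc" => no
  Position 2: "cc" => no
  Position 3: "cc" => no
  Position 4: "cc" => no
  Position 5: "ca" => no
  Position 6: "aa" => no
Total occurrences: 0

0


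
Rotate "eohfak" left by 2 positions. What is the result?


Input: "eohfak", rotate left by 2
First 2 characters: "eo"
Remaining characters: "hfak"
Concatenate remaining + first: "hfak" + "eo" = "hfakeo"

hfakeo


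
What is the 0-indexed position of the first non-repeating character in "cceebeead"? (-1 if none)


Input: cceebeead
Character frequencies:
  'a': 1
  'b': 1
  'c': 2
  'd': 1
  'e': 4
Scanning left to right for freq == 1:
  Position 0 ('c'): freq=2, skip
  Position 1 ('c'): freq=2, skip
  Position 2 ('e'): freq=4, skip
  Position 3 ('e'): freq=4, skip
  Position 4 ('b'): unique! => answer = 4

4


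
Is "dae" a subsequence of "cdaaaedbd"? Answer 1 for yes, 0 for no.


Check if "dae" is a subsequence of "cdaaaedbd"
Greedy scan:
  Position 0 ('c'): no match needed
  Position 1 ('d'): matches sub[0] = 'd'
  Position 2 ('a'): matches sub[1] = 'a'
  Position 3 ('a'): no match needed
  Position 4 ('a'): no match needed
  Position 5 ('e'): matches sub[2] = 'e'
  Position 6 ('d'): no match needed
  Position 7 ('b'): no match needed
  Position 8 ('d'): no match needed
All 3 characters matched => is a subsequence

1


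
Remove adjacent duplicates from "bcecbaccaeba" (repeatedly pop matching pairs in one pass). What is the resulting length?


Input: bcecbaccaeba
Stack-based adjacent duplicate removal:
  Read 'b': push. Stack: b
  Read 'c': push. Stack: bc
  Read 'e': push. Stack: bce
  Read 'c': push. Stack: bcec
  Read 'b': push. Stack: bcecb
  Read 'a': push. Stack: bcecba
  Read 'c': push. Stack: bcecbac
  Read 'c': matches stack top 'c' => pop. Stack: bcecba
  Read 'a': matches stack top 'a' => pop. Stack: bcecb
  Read 'e': push. Stack: bcecbe
  Read 'b': push. Stack: bcecbeb
  Read 'a': push. Stack: bcecbeba
Final stack: "bcecbeba" (length 8)

8


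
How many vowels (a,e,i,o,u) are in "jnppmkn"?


Input: jnppmkn
Checking each character:
  'j' at position 0: consonant
  'n' at position 1: consonant
  'p' at position 2: consonant
  'p' at position 3: consonant
  'm' at position 4: consonant
  'k' at position 5: consonant
  'n' at position 6: consonant
Total vowels: 0

0


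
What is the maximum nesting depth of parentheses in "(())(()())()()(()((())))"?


Input: "(())(()())()()(()((())))"
Tracking depth:
  Position 0 '(': depth becomes 1
  Position 1 '(': depth becomes 2
  Position 2 ')': depth becomes 1
  Position 3 ')': depth becomes 0
  Position 4 '(': depth becomes 1
  Position 5 '(': depth becomes 2
  Position 6 ')': depth becomes 1
  Position 7 '(': depth becomes 2
  Position 8 ')': depth becomes 1
  Position 9 ')': depth becomes 0
  Position 10 '(': depth becomes 1
  Position 11 ')': depth becomes 0
  Position 12 '(': depth becomes 1
  Position 13 ')': depth becomes 0
  Position 14 '(': depth becomes 1
  Position 15 '(': depth becomes 2
  Position 16 ')': depth becomes 1
  Position 17 '(': depth becomes 2
  Position 18 '(': depth becomes 3
  Position 19 '(': depth becomes 4
  Position 20 ')': depth becomes 3
  Position 21 ')': depth becomes 2
  Position 22 ')': depth becomes 1
  Position 23 ')': depth becomes 0
Maximum depth reached: 4

4


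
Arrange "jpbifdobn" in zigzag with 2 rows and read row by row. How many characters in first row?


Zigzag "jpbifdobn" into 2 rows:
Placing characters:
  'j' => row 0
  'p' => row 1
  'b' => row 0
  'i' => row 1
  'f' => row 0
  'd' => row 1
  'o' => row 0
  'b' => row 1
  'n' => row 0
Rows:
  Row 0: "jbfon"
  Row 1: "pidb"
First row length: 5

5


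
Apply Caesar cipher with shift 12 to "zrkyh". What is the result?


Caesar cipher: shift "zrkyh" by 12
  'z' (pos 25) + 12 = pos 11 = 'l'
  'r' (pos 17) + 12 = pos 3 = 'd'
  'k' (pos 10) + 12 = pos 22 = 'w'
  'y' (pos 24) + 12 = pos 10 = 'k'
  'h' (pos 7) + 12 = pos 19 = 't'
Result: ldwkt

ldwkt


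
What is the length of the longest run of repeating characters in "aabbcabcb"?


Input: "aabbcabcb"
Scanning for longest run:
  Position 1 ('a'): continues run of 'a', length=2
  Position 2 ('b'): new char, reset run to 1
  Position 3 ('b'): continues run of 'b', length=2
  Position 4 ('c'): new char, reset run to 1
  Position 5 ('a'): new char, reset run to 1
  Position 6 ('b'): new char, reset run to 1
  Position 7 ('c'): new char, reset run to 1
  Position 8 ('b'): new char, reset run to 1
Longest run: 'a' with length 2

2


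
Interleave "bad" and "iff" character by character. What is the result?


Interleaving "bad" and "iff":
  Position 0: 'b' from first, 'i' from second => "bi"
  Position 1: 'a' from first, 'f' from second => "af"
  Position 2: 'd' from first, 'f' from second => "df"
Result: biafdf

biafdf


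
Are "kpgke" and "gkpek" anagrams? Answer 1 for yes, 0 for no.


Strings: "kpgke", "gkpek"
Sorted first:  egkkp
Sorted second: egkkp
Sorted forms match => anagrams

1


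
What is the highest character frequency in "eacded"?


Input: eacded
Character counts:
  'a': 1
  'c': 1
  'd': 2
  'e': 2
Maximum frequency: 2

2


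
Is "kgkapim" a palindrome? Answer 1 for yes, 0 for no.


Input: kgkapim
Reversed: mipakgk
  Compare pos 0 ('k') with pos 6 ('m'): MISMATCH
  Compare pos 1 ('g') with pos 5 ('i'): MISMATCH
  Compare pos 2 ('k') with pos 4 ('p'): MISMATCH
Result: not a palindrome

0


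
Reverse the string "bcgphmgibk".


Input: bcgphmgibk
Reading characters right to left:
  Position 9: 'k'
  Position 8: 'b'
  Position 7: 'i'
  Position 6: 'g'
  Position 5: 'm'
  Position 4: 'h'
  Position 3: 'p'
  Position 2: 'g'
  Position 1: 'c'
  Position 0: 'b'
Reversed: kbigmhpgcb

kbigmhpgcb


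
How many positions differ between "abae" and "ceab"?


Comparing "abae" and "ceab" position by position:
  Position 0: 'a' vs 'c' => DIFFER
  Position 1: 'b' vs 'e' => DIFFER
  Position 2: 'a' vs 'a' => same
  Position 3: 'e' vs 'b' => DIFFER
Positions that differ: 3

3


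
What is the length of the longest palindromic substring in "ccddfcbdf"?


Input: "ccddfcbdf"
Checking substrings for palindromes:
  [0:2] "cc" (len 2) => palindrome
  [2:4] "dd" (len 2) => palindrome
Longest palindromic substring: "cc" with length 2

2


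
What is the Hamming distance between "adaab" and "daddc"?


Comparing "adaab" and "daddc" position by position:
  Position 0: 'a' vs 'd' => differ
  Position 1: 'd' vs 'a' => differ
  Position 2: 'a' vs 'd' => differ
  Position 3: 'a' vs 'd' => differ
  Position 4: 'b' vs 'c' => differ
Total differences (Hamming distance): 5

5


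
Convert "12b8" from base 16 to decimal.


Input: "12b8" in base 16
Positional expansion:
  Digit '1' (value 1) x 16^3 = 4096
  Digit '2' (value 2) x 16^2 = 512
  Digit 'b' (value 11) x 16^1 = 176
  Digit '8' (value 8) x 16^0 = 8
Sum = 4792

4792


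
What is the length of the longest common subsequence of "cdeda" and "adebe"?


LCS of "cdeda" and "adebe"
DP table:
           a    d    e    b    e
      0    0    0    0    0    0
  c   0    0    0    0    0    0
  d   0    0    1    1    1    1
  e   0    0    1    2    2    2
  d   0    0    1    2    2    2
  a   0    1    1    2    2    2
LCS length = dp[5][5] = 2

2


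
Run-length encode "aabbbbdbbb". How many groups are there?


Input: aabbbbdbbb
Scanning for consecutive runs:
  Group 1: 'a' x 2 (positions 0-1)
  Group 2: 'b' x 4 (positions 2-5)
  Group 3: 'd' x 1 (positions 6-6)
  Group 4: 'b' x 3 (positions 7-9)
Total groups: 4

4


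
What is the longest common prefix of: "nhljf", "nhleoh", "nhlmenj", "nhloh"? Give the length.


Words: nhljf, nhleoh, nhlmenj, nhloh
  Position 0: all 'n' => match
  Position 1: all 'h' => match
  Position 2: all 'l' => match
  Position 3: ('j', 'e', 'm', 'o') => mismatch, stop
LCP = "nhl" (length 3)

3


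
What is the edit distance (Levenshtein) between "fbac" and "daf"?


Computing edit distance: "fbac" -> "daf"
DP table:
           d    a    f
      0    1    2    3
  f   1    1    2    2
  b   2    2    2    3
  a   3    3    2    3
  c   4    4    3    3
Edit distance = dp[4][3] = 3

3


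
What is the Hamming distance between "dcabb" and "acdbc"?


Comparing "dcabb" and "acdbc" position by position:
  Position 0: 'd' vs 'a' => differ
  Position 1: 'c' vs 'c' => same
  Position 2: 'a' vs 'd' => differ
  Position 3: 'b' vs 'b' => same
  Position 4: 'b' vs 'c' => differ
Total differences (Hamming distance): 3

3


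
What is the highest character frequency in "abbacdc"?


Input: abbacdc
Character counts:
  'a': 2
  'b': 2
  'c': 2
  'd': 1
Maximum frequency: 2

2


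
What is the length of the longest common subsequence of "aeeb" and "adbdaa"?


LCS of "aeeb" and "adbdaa"
DP table:
           a    d    b    d    a    a
      0    0    0    0    0    0    0
  a   0    1    1    1    1    1    1
  e   0    1    1    1    1    1    1
  e   0    1    1    1    1    1    1
  b   0    1    1    2    2    2    2
LCS length = dp[4][6] = 2

2


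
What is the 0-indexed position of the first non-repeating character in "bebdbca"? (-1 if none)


Input: bebdbca
Character frequencies:
  'a': 1
  'b': 3
  'c': 1
  'd': 1
  'e': 1
Scanning left to right for freq == 1:
  Position 0 ('b'): freq=3, skip
  Position 1 ('e'): unique! => answer = 1

1


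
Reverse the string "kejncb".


Input: kejncb
Reading characters right to left:
  Position 5: 'b'
  Position 4: 'c'
  Position 3: 'n'
  Position 2: 'j'
  Position 1: 'e'
  Position 0: 'k'
Reversed: bcnjek

bcnjek


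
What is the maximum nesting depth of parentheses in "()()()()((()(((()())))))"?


Input: "()()()()((()(((()())))))"
Tracking depth:
  Position 0 '(': depth becomes 1
  Position 1 ')': depth becomes 0
  Position 2 '(': depth becomes 1
  Position 3 ')': depth becomes 0
  Position 4 '(': depth becomes 1
  Position 5 ')': depth becomes 0
  Position 6 '(': depth becomes 1
  Position 7 ')': depth becomes 0
  Position 8 '(': depth becomes 1
  Position 9 '(': depth becomes 2
  Position 10 '(': depth becomes 3
  Position 11 ')': depth becomes 2
  Position 12 '(': depth becomes 3
  Position 13 '(': depth becomes 4
  Position 14 '(': depth becomes 5
  Position 15 '(': depth becomes 6
  Position 16 ')': depth becomes 5
  Position 17 '(': depth becomes 6
  Position 18 ')': depth becomes 5
  Position 19 ')': depth becomes 4
  Position 20 ')': depth becomes 3
  Position 21 ')': depth becomes 2
  Position 22 ')': depth becomes 1
  Position 23 ')': depth becomes 0
Maximum depth reached: 6

6


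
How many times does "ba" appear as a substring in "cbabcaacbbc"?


Searching for "ba" in "cbabcaacbbc"
Scanning each position:
  Position 0: "cb" => no
  Position 1: "ba" => MATCH
  Position 2: "ab" => no
  Position 3: "bc" => no
  Position 4: "ca" => no
  Position 5: "aa" => no
  Position 6: "ac" => no
  Position 7: "cb" => no
  Position 8: "bb" => no
  Position 9: "bc" => no
Total occurrences: 1

1


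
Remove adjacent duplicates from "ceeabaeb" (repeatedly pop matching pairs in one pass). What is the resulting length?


Input: ceeabaeb
Stack-based adjacent duplicate removal:
  Read 'c': push. Stack: c
  Read 'e': push. Stack: ce
  Read 'e': matches stack top 'e' => pop. Stack: c
  Read 'a': push. Stack: ca
  Read 'b': push. Stack: cab
  Read 'a': push. Stack: caba
  Read 'e': push. Stack: cabae
  Read 'b': push. Stack: cabaeb
Final stack: "cabaeb" (length 6)

6


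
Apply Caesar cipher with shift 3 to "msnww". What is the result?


Caesar cipher: shift "msnww" by 3
  'm' (pos 12) + 3 = pos 15 = 'p'
  's' (pos 18) + 3 = pos 21 = 'v'
  'n' (pos 13) + 3 = pos 16 = 'q'
  'w' (pos 22) + 3 = pos 25 = 'z'
  'w' (pos 22) + 3 = pos 25 = 'z'
Result: pvqzz

pvqzz


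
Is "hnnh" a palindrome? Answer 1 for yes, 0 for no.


Input: hnnh
Reversed: hnnh
  Compare pos 0 ('h') with pos 3 ('h'): match
  Compare pos 1 ('n') with pos 2 ('n'): match
Result: palindrome

1


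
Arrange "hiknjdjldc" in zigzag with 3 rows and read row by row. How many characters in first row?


Zigzag "hiknjdjldc" into 3 rows:
Placing characters:
  'h' => row 0
  'i' => row 1
  'k' => row 2
  'n' => row 1
  'j' => row 0
  'd' => row 1
  'j' => row 2
  'l' => row 1
  'd' => row 0
  'c' => row 1
Rows:
  Row 0: "hjd"
  Row 1: "indlc"
  Row 2: "kj"
First row length: 3

3


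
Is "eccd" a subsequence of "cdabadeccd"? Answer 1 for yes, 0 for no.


Check if "eccd" is a subsequence of "cdabadeccd"
Greedy scan:
  Position 0 ('c'): no match needed
  Position 1 ('d'): no match needed
  Position 2 ('a'): no match needed
  Position 3 ('b'): no match needed
  Position 4 ('a'): no match needed
  Position 5 ('d'): no match needed
  Position 6 ('e'): matches sub[0] = 'e'
  Position 7 ('c'): matches sub[1] = 'c'
  Position 8 ('c'): matches sub[2] = 'c'
  Position 9 ('d'): matches sub[3] = 'd'
All 4 characters matched => is a subsequence

1


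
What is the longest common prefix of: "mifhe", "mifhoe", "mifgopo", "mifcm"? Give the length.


Words: mifhe, mifhoe, mifgopo, mifcm
  Position 0: all 'm' => match
  Position 1: all 'i' => match
  Position 2: all 'f' => match
  Position 3: ('h', 'h', 'g', 'c') => mismatch, stop
LCP = "mif" (length 3)

3


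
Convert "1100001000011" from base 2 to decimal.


Input: "1100001000011" in base 2
Positional expansion:
  Digit '1' (value 1) x 2^12 = 4096
  Digit '1' (value 1) x 2^11 = 2048
  Digit '0' (value 0) x 2^10 = 0
  Digit '0' (value 0) x 2^9 = 0
  Digit '0' (value 0) x 2^8 = 0
  Digit '0' (value 0) x 2^7 = 0
  Digit '1' (value 1) x 2^6 = 64
  Digit '0' (value 0) x 2^5 = 0
  Digit '0' (value 0) x 2^4 = 0
  Digit '0' (value 0) x 2^3 = 0
  Digit '0' (value 0) x 2^2 = 0
  Digit '1' (value 1) x 2^1 = 2
  Digit '1' (value 1) x 2^0 = 1
Sum = 6211

6211


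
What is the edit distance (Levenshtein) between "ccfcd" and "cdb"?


Computing edit distance: "ccfcd" -> "cdb"
DP table:
           c    d    b
      0    1    2    3
  c   1    0    1    2
  c   2    1    1    2
  f   3    2    2    2
  c   4    3    3    3
  d   5    4    3    4
Edit distance = dp[5][3] = 4

4


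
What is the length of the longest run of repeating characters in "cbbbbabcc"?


Input: "cbbbbabcc"
Scanning for longest run:
  Position 1 ('b'): new char, reset run to 1
  Position 2 ('b'): continues run of 'b', length=2
  Position 3 ('b'): continues run of 'b', length=3
  Position 4 ('b'): continues run of 'b', length=4
  Position 5 ('a'): new char, reset run to 1
  Position 6 ('b'): new char, reset run to 1
  Position 7 ('c'): new char, reset run to 1
  Position 8 ('c'): continues run of 'c', length=2
Longest run: 'b' with length 4

4


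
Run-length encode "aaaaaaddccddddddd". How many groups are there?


Input: aaaaaaddccddddddd
Scanning for consecutive runs:
  Group 1: 'a' x 6 (positions 0-5)
  Group 2: 'd' x 2 (positions 6-7)
  Group 3: 'c' x 2 (positions 8-9)
  Group 4: 'd' x 7 (positions 10-16)
Total groups: 4

4


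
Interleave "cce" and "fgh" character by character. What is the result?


Interleaving "cce" and "fgh":
  Position 0: 'c' from first, 'f' from second => "cf"
  Position 1: 'c' from first, 'g' from second => "cg"
  Position 2: 'e' from first, 'h' from second => "eh"
Result: cfcgeh

cfcgeh


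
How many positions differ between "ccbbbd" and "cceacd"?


Comparing "ccbbbd" and "cceacd" position by position:
  Position 0: 'c' vs 'c' => same
  Position 1: 'c' vs 'c' => same
  Position 2: 'b' vs 'e' => DIFFER
  Position 3: 'b' vs 'a' => DIFFER
  Position 4: 'b' vs 'c' => DIFFER
  Position 5: 'd' vs 'd' => same
Positions that differ: 3

3


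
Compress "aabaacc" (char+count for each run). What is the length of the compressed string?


Input: aabaacc
Runs:
  'a' x 2 => "a2"
  'b' x 1 => "b1"
  'a' x 2 => "a2"
  'c' x 2 => "c2"
Compressed: "a2b1a2c2"
Compressed length: 8

8


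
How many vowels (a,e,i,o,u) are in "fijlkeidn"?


Input: fijlkeidn
Checking each character:
  'f' at position 0: consonant
  'i' at position 1: vowel (running total: 1)
  'j' at position 2: consonant
  'l' at position 3: consonant
  'k' at position 4: consonant
  'e' at position 5: vowel (running total: 2)
  'i' at position 6: vowel (running total: 3)
  'd' at position 7: consonant
  'n' at position 8: consonant
Total vowels: 3

3


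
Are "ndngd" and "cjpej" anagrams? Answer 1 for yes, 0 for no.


Strings: "ndngd", "cjpej"
Sorted first:  ddgnn
Sorted second: cejjp
Differ at position 0: 'd' vs 'c' => not anagrams

0


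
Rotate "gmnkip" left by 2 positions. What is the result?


Input: "gmnkip", rotate left by 2
First 2 characters: "gm"
Remaining characters: "nkip"
Concatenate remaining + first: "nkip" + "gm" = "nkipgm"

nkipgm


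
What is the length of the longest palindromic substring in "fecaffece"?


Input: "fecaffece"
Checking substrings for palindromes:
  [6:9] "ece" (len 3) => palindrome
  [4:6] "ff" (len 2) => palindrome
Longest palindromic substring: "ece" with length 3

3


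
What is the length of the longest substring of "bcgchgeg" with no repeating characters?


Input: "bcgchgeg"
Sliding window (track last position of each char):
  Position 0 ('b'): window [0,0] length 1 -- new best
  Position 1 ('c'): window [0,1] length 2 -- new best
  Position 2 ('g'): window [0,2] length 3 -- new best
  Position 3 ('c'): repeat (last at 1), move window start to 2
  Position 3 ('c'): window [2,3] length 2
  Position 4 ('h'): window [2,4] length 3
  Position 5 ('g'): repeat (last at 2), move window start to 3
  Position 5 ('g'): window [3,5] length 3
  Position 6 ('e'): window [3,6] length 4 -- new best
  Position 7 ('g'): repeat (last at 5), move window start to 6
  Position 7 ('g'): window [6,7] length 2
Longest substring with no repeats: "chge" with length 4

4


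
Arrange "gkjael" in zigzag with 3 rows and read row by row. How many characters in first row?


Zigzag "gkjael" into 3 rows:
Placing characters:
  'g' => row 0
  'k' => row 1
  'j' => row 2
  'a' => row 1
  'e' => row 0
  'l' => row 1
Rows:
  Row 0: "ge"
  Row 1: "kal"
  Row 2: "j"
First row length: 2

2


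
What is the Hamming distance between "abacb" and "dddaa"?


Comparing "abacb" and "dddaa" position by position:
  Position 0: 'a' vs 'd' => differ
  Position 1: 'b' vs 'd' => differ
  Position 2: 'a' vs 'd' => differ
  Position 3: 'c' vs 'a' => differ
  Position 4: 'b' vs 'a' => differ
Total differences (Hamming distance): 5

5
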